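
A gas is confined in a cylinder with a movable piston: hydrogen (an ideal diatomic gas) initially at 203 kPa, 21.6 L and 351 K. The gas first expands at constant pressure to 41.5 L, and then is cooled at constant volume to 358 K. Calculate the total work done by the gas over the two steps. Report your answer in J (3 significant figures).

Step 1 (isobaric): W = PΔV = (203 kPa)(41.5 − 21.6 L) = 4040 J.
Step 2 (isochoric): W = 0 (constant volume).
W_total = 4040 + 0 = 4040 J.

W_total ≈ 4040 J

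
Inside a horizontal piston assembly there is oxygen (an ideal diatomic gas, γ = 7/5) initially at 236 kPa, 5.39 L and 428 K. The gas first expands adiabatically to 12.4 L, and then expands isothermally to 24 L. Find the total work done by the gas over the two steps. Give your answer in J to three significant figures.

W_total ≈ 1500 J

Step 1 (adiabatic): W = (P₁V₁ − P₂V₂)/(γ−1) = (1272 − 911.5)/0.4 = 901.3 J.
After step 1: P = 73.51 kPa, V = 12.4 L, T = 306.7 K.
Step 2 (isothermal): W = P₁V₁ ln(V₂/V₁) = (911.5) ln(24/12.4) = 601.9 J.
W_total = 901.3 + 601.9 = 1503 J.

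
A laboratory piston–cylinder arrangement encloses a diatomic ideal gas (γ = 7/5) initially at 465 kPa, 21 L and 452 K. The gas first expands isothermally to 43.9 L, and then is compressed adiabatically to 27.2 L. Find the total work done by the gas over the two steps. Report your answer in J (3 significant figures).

Step 1 (isothermal): W = P₁V₁ ln(V₂/V₁) = (9765) ln(43.9/21) = 7201 J.
After step 1: P = 222.4 kPa, V = 43.9 L, T = 452 K.
Step 2 (adiabatic): W = (P₁V₁ − P₂V₂)/(γ−1) = (9765 − 11826)/0.4 = -5152 J.
W_total = 7201 − 5152 = 2049 J.

W_total ≈ 2050 J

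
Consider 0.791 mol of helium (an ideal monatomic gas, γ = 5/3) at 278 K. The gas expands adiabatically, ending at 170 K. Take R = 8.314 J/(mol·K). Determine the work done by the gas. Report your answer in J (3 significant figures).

W ≈ 1070 J

Adiabatic ⇒ Q = 0, so W_by = −ΔU = nCᵥ(T₁ − T₂).
Cᵥ = 3R/2 = 12.47 J/(mol·K).
W = (0.791)(12.47)(278 − 170) = 1065 J.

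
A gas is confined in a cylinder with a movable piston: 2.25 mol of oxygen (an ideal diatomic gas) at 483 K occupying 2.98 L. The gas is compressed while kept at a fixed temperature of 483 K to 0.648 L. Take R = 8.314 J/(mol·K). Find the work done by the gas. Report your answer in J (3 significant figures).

Isothermal: W = nRT ln(V₂/V₁).
W = (2.25)(8.314)(483) × ln(0.648/2.98)
  = 9035 × -1.526
W_by_gas = -13786 J.

W ≈ -13800 J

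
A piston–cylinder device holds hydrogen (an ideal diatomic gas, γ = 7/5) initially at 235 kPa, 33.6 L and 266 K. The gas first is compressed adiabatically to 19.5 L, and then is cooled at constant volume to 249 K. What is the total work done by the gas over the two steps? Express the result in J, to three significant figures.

W_total ≈ -4800 J

Step 1 (adiabatic): W = (P₁V₁ − P₂V₂)/(γ−1) = (7896 − 9816)/0.4 = -4800 J.
Step 2 (isochoric): W = 0 (constant volume).
W_total = -4800 + 0 = -4800 J.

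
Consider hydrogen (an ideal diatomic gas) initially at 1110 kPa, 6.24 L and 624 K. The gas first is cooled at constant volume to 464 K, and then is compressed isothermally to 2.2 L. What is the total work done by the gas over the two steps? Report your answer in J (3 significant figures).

Step 1 (isochoric): W = 0 (constant volume).
After step 1: P = 825.4 kPa (V unchanged).
Step 2 (isothermal): W = P₁V₁ ln(V₂/V₁) = (5150) ln(2.2/6.24) = -5369 J.
W_total = 0 − 5369 = -5369 J.

W_total ≈ -5370 J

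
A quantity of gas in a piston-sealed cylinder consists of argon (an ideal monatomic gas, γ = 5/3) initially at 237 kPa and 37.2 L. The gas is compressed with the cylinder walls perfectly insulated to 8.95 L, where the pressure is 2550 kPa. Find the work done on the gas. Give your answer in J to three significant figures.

Adiabatic: W = (P₁V₁ − P₂V₂)/(γ − 1) with γ = 5/3.
P₁V₁ = 8816 J, P₂V₂ = 22822 J.
W = (8816 − 22822) / 0.6667 = -21009 J.
Work on gas = −W_by = 21009 J.

W ≈ 21000 J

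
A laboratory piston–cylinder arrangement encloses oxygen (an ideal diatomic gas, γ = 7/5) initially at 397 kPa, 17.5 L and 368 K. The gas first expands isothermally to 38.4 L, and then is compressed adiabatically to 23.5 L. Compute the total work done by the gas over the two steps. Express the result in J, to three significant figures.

W_total ≈ 1690 J

Step 1 (isothermal): W = P₁V₁ ln(V₂/V₁) = (6948) ln(38.4/17.5) = 5460 J.
After step 1: P = 180.9 kPa, V = 38.4 L, T = 368 K.
Step 2 (adiabatic): W = (P₁V₁ − P₂V₂)/(γ−1) = (6948 − 8455)/0.4 = -3770 J.
W_total = 5460 − 3770 = 1690 J.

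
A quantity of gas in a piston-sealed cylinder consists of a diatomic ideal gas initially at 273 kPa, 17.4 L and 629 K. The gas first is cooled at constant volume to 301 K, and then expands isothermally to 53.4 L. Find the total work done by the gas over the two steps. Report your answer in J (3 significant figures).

Step 1 (isochoric): W = 0 (constant volume).
After step 1: P = 130.6 kPa (V unchanged).
Step 2 (isothermal): W = P₁V₁ ln(V₂/V₁) = (2273) ln(53.4/17.4) = 2549 J.
W_total = 0 + 2549 = 2549 J.

W_total ≈ 2550 J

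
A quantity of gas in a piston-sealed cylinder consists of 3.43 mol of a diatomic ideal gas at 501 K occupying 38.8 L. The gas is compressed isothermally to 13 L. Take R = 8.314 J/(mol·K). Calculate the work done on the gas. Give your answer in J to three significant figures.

Isothermal: W = nRT ln(V₂/V₁).
W = (3.43)(8.314)(501) × ln(13/38.8)
  = 14287 × -1.093
W_by_gas = -15622 J; work on gas = −W_by = 15622 J.

W ≈ 15600 J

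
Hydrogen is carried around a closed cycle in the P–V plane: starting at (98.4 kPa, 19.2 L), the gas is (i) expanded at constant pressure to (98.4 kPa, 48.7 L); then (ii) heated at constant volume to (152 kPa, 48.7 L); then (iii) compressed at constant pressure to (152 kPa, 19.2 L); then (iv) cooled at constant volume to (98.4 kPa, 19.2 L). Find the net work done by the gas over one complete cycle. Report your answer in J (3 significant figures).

Constant-volume legs do no work.
W(i) = (98.4)(48.7 − 19.2) = 2903 J; W(iii) = (152)(19.2 − 48.7) = -4484 J.
W_net = 2903 − 4484 = -1581 J (the counter-clockwise enclosed area).

W_net ≈ -1580 J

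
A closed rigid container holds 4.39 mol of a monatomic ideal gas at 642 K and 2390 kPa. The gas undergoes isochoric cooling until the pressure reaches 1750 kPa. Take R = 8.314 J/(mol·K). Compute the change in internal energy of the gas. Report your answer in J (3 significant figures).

Constant volume ⇒ W = 0, so Q = ΔU = nCᵥΔT with Cᵥ = 3R/2 = 12.47 J/(mol·K).
At constant V, T₂/T₁ = P₂/P₁ ⇒ ΔT = T₁(P₂/P₁ − 1) = 642·(1750/2390 − 1) = -171.9 K.
ΔU = (4.39)(12.47)(-171.9) = -9412 J.

ΔU ≈ -9410 J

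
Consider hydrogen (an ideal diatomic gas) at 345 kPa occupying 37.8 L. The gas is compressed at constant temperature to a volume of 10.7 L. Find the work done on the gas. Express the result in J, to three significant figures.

W ≈ 16500 J

Isothermal: W = nRT ln(V₂/V₁) = P₁V₁ ln(V₂/V₁).
P₁V₁ = (345 kPa)(37.8 L) = 13041 J.
W = 13041 × ln(10.7/37.8) = 13041 × -1.262
W_by_gas = -16459 J; work on gas = −W_by = 16459 J.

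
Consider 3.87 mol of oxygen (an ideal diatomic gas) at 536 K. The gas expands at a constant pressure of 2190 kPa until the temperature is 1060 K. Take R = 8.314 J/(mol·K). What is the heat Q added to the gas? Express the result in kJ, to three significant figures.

Isobaric: W = nRΔT = (3.87)(8.314)(524) = 16860 J.
ΔU = nCᵥΔT with Cᵥ = 5R/2: ΔU = (3.87)(20.79)(524) = 42149 J.
Q = ΔU + W = 42149 + 16860 = 59009 J.

Q ≈ 59.0 kJ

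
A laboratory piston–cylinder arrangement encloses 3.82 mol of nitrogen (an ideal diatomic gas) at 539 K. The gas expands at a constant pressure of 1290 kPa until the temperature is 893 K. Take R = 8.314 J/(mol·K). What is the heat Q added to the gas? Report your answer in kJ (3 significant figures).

Isobaric: W = nRΔT = (3.82)(8.314)(354) = 11243 J.
ΔU = nCᵥΔT with Cᵥ = 5R/2: ΔU = (3.82)(20.79)(354) = 28107 J.
Q = ΔU + W = 28107 + 11243 = 39350 J.

Q ≈ 39.3 kJ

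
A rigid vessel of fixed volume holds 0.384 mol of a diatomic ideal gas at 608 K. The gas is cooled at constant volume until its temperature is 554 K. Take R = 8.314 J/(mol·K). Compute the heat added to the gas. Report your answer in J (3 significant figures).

Q ≈ -431 J

Constant volume ⇒ W = 0, so Q = ΔU = nCᵥΔT with Cᵥ = 5R/2 = 20.79 J/(mol·K).
ΔU = (0.384)(20.79)(554 − 608) = -431 J.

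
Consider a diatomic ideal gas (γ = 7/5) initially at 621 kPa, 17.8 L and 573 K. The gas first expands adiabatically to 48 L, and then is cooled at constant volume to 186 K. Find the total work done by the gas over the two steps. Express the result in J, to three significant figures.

Step 1 (adiabatic): W = (P₁V₁ − P₂V₂)/(γ−1) = (11054 − 7433)/0.4 = 9051 J.
Step 2 (isochoric): W = 0 (constant volume).
W_total = 9051 + 0 = 9051 J.

W_total ≈ 9050 J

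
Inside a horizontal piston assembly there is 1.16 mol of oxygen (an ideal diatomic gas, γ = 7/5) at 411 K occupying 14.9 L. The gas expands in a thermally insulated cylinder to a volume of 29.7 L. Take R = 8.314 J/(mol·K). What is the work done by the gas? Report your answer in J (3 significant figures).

Adiabatic: TV^(γ−1) = const with γ = 7/5.
T₂ = T₁ (V₁/V₂)^(γ−1) = 411 × (14.9/29.7)^0.4 = 411 × 0.7589 = 311.9 K.
W_by = nCᵥ(T₁ − T₂) = (1.16)(20.79)(411 − 311.9) = 2389 J.

W ≈ 2390 J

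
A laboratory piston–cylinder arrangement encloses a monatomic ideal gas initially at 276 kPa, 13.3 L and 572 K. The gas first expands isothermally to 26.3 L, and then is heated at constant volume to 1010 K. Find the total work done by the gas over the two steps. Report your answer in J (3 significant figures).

W_total ≈ 2500 J

Step 1 (isothermal): W = P₁V₁ ln(V₂/V₁) = (3671) ln(26.3/13.3) = 2503 J.
Step 2 (isochoric): W = 0 (constant volume).
W_total = 2503 + 0 = 2503 J.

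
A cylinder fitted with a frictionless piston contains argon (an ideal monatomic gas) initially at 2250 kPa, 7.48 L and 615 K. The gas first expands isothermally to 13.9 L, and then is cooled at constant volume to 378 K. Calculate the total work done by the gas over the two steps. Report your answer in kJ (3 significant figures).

W_total ≈ 10.4 kJ

Step 1 (isothermal): W = P₁V₁ ln(V₂/V₁) = (16830) ln(13.9/7.48) = 10429 J.
Step 2 (isochoric): W = 0 (constant volume).
W_total = 10429 + 0 = 10429 J.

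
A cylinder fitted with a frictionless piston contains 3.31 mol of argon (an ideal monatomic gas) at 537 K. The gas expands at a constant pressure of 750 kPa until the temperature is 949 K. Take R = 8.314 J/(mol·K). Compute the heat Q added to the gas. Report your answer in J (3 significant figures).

Isobaric: W = nRΔT = (3.31)(8.314)(412) = 11338 J.
ΔU = nCᵥΔT with Cᵥ = 3R/2: ΔU = (3.31)(12.47)(412) = 17007 J.
Q = ΔU + W = 17007 + 11338 = 28345 J.

Q ≈ 28300 J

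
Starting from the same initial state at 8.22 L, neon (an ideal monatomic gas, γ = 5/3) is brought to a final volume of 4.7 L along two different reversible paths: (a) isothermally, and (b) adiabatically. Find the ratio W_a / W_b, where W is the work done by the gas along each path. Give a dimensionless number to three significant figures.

Path (a) isothermal: W = P₁V₁ ln(V₂/V₁) → W_a/(P₁V₁) = -0.559.
Path (b) adiabatic: W = P₁V₁(1 − (V₁/V₂)^(γ−1))/(γ−1) → W_b/(P₁V₁) = -0.6774.
W_a / W_b = -0.559 / -0.6774 = 0.8252.

W_a / W_b ≈ 0.825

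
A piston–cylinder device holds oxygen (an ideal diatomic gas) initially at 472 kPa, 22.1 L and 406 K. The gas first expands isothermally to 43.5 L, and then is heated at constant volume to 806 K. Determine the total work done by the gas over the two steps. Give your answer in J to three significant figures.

Step 1 (isothermal): W = P₁V₁ ln(V₂/V₁) = (10431) ln(43.5/22.1) = 7064 J.
Step 2 (isochoric): W = 0 (constant volume).
W_total = 7064 + 0 = 7064 J.

W_total ≈ 7060 J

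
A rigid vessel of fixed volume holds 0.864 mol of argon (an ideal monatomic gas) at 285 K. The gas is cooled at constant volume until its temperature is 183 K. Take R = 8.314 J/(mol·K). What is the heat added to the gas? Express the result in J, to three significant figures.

Constant volume ⇒ W = 0, so Q = ΔU = nCᵥΔT with Cᵥ = 3R/2 = 12.47 J/(mol·K).
ΔU = (0.864)(12.47)(183 − 285) = -1099 J.

Q ≈ -1100 J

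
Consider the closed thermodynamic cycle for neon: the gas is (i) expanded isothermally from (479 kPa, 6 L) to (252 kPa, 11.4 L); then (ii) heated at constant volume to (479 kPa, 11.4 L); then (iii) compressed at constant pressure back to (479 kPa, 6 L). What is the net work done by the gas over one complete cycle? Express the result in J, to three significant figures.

W_net ≈ -742 J

Leg (i): W = PᵢVᵢ ln(V_f/Vᵢ) = (2874) ln(11.4/6) = 1845 J.
Leg (ii): W = 0.
Leg (iii): W = PΔV = (479)(6 − 11.4) = -2587 J.
W_net = 1845 − 2587 = -741.9 J.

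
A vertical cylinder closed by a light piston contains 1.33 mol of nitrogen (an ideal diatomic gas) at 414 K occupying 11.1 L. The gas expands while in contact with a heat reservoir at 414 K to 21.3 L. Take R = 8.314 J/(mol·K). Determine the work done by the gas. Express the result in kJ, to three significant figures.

Isothermal: W = nRT ln(V₂/V₁).
W = (1.33)(8.314)(414) × ln(21.3/11.1)
  = 4578 × 0.6518
W_by_gas = 2984 J.

W ≈ 2.98 kJ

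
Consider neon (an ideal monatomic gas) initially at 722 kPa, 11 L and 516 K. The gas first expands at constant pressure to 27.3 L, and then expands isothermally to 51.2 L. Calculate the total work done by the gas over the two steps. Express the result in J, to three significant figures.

Step 1 (isobaric): W = PΔV = (722 kPa)(27.3 − 11 L) = 11769 J.
After step 1: P = 722 kPa, V = 27.3 L, T = 1281 K.
Step 2 (isothermal): W = P₁V₁ ln(V₂/V₁) = (19711) ln(51.2/27.3) = 12395 J.
W_total = 11769 + 12395 = 24164 J.

W_total ≈ 24200 J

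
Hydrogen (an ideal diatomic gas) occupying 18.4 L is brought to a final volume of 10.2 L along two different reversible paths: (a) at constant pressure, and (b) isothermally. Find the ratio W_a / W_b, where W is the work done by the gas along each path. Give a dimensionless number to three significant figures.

Path (a) isobaric: W = P₁(V₂ − V₁) → W_a/(P₁V₁) = -0.4457.
Path (b) isothermal: W = P₁V₁ ln(V₂/V₁) → W_b/(P₁V₁) = -0.59.
W_a / W_b = -0.4457 / -0.59 = 0.7554.

W_a / W_b ≈ 0.755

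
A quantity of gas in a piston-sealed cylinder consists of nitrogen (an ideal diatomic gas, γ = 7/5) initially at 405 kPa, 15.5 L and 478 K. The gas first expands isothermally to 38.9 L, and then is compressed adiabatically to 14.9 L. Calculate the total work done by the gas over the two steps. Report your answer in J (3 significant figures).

W_total ≈ -1570 J

Step 1 (isothermal): W = P₁V₁ ln(V₂/V₁) = (6278) ln(38.9/15.5) = 5776 J.
After step 1: P = 161.4 kPa, V = 38.9 L, T = 478 K.
Step 2 (adiabatic): W = (P₁V₁ − P₂V₂)/(γ−1) = (6277 − 9215)/0.4 = -7344 J.
W_total = 5776 − 7344 = -1567 J.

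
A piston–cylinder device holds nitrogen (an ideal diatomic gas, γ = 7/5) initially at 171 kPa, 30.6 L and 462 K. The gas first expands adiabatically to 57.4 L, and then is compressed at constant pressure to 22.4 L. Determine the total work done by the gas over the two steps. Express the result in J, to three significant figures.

Step 1 (adiabatic): W = (P₁V₁ − P₂V₂)/(γ−1) = (5233 − 4069)/0.4 = 2910 J.
After step 1: P = 70.88 kPa, V = 57.4 L, T = 359.2 K.
Step 2 (isobaric): W = PΔV = (70.88 kPa)(22.4 − 57.4 L) = -2481 J.
W_total = 2910 − 2481 = 429.3 J.

W_total ≈ 429 J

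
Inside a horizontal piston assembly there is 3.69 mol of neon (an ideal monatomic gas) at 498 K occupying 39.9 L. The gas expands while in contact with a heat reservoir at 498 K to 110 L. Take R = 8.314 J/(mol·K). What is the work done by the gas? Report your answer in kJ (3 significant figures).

Isothermal: W = nRT ln(V₂/V₁).
W = (3.69)(8.314)(498) × ln(110/39.9)
  = 15278 × 1.014
W_by_gas = 15493 J.

W ≈ 15.5 kJ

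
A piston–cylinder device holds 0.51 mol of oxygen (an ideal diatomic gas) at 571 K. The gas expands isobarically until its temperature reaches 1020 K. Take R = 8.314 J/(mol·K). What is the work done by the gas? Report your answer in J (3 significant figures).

Isobaric: W = P ΔV = nR ΔT.
W = (0.51)(8.314)(1020 − 571) = 1904 J.

W ≈ 1900 J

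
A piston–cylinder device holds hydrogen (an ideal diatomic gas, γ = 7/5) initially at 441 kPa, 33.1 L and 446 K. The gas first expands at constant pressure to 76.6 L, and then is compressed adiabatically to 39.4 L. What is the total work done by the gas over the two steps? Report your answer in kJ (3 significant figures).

W_total ≈ -6.54 kJ

Step 1 (isobaric): W = PΔV = (441 kPa)(76.6 − 33.1 L) = 19183 J.
After step 1: P = 441 kPa, V = 76.6 L, T = 1032 K.
Step 2 (adiabatic): W = (P₁V₁ − P₂V₂)/(γ−1) = (33781 − 44072)/0.4 = -25728 J.
W_total = 19183 − 25728 = -6544 J.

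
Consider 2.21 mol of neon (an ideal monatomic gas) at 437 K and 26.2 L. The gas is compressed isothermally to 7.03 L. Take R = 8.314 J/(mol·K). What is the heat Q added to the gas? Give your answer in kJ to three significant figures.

Q ≈ -10.6 kJ

Isothermal ⇒ ΔU = 0, so Q = W = nRT ln(V₂/V₁).
Q = (2.21)(8.314)(437) ln(7.03/26.2) = 8029 × -1.316 = -10563 J.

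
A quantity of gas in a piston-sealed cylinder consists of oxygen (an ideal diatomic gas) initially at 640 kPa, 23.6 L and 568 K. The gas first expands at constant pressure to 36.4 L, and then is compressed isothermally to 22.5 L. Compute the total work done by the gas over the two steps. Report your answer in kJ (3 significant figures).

Step 1 (isobaric): W = PΔV = (640 kPa)(36.4 − 23.6 L) = 8192 J.
After step 1: P = 640 kPa, V = 36.4 L, T = 876.1 K.
Step 2 (isothermal): W = P₁V₁ ln(V₂/V₁) = (23296) ln(22.5/36.4) = -11207 J.
W_total = 8192 − 11207 = -3015 J.

W_total ≈ -3.01 kJ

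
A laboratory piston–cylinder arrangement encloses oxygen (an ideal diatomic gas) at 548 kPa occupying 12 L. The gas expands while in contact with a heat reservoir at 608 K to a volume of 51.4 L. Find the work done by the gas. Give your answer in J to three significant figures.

W ≈ 9570 J

Isothermal: W = nRT ln(V₂/V₁) = P₁V₁ ln(V₂/V₁).
P₁V₁ = (548 kPa)(12 L) = 6576 J.
W = 6576 × ln(51.4/12) = 6576 × 1.455
W_by_gas = 9566 J.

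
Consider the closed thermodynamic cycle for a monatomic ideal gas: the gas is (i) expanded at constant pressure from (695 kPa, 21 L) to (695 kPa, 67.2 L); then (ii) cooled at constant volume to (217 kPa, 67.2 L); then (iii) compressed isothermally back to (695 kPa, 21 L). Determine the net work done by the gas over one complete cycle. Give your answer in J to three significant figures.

Leg (i): W = PΔV = (695)(67.2 − 21) = 32109 J.
Leg (ii): W = 0.
Leg (iii): W = PᵢVᵢ ln(V_f/Vᵢ) = (14582) ln(21/67.2) = -16962 J.
W_net = 32109 − 16962 = 15147 J.

W_net ≈ 15100 J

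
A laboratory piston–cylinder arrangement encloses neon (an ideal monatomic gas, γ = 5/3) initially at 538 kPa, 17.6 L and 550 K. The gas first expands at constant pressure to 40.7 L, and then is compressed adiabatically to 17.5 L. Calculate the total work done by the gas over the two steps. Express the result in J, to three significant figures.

Step 1 (isobaric): W = PΔV = (538 kPa)(40.7 − 17.6 L) = 12428 J.
After step 1: P = 538 kPa, V = 40.7 L, T = 1272 K.
Step 2 (adiabatic): W = (P₁V₁ − P₂V₂)/(γ−1) = (21897 − 38437)/0.667 = -24810 J.
W_total = 12428 − 24810 = -12383 J.

W_total ≈ -12400 J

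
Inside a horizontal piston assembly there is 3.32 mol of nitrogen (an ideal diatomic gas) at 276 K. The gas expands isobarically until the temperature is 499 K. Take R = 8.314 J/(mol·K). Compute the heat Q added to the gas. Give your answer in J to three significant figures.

Q ≈ 21500 J

Isobaric: W = nRΔT = (3.32)(8.314)(223) = 6155 J.
ΔU = nCᵥΔT with Cᵥ = 5R/2: ΔU = (3.32)(20.79)(223) = 15388 J.
Q = ΔU + W = 15388 + 6155 = 21544 J.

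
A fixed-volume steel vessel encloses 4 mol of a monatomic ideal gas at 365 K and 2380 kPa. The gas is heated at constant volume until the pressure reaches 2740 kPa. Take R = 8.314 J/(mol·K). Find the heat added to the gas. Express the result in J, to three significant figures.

Q ≈ 2750 J

Constant volume ⇒ W = 0, so Q = ΔU = nCᵥΔT with Cᵥ = 3R/2 = 12.47 J/(mol·K).
At constant V, T₂/T₁ = P₂/P₁ ⇒ ΔT = T₁(P₂/P₁ − 1) = 365·(2740/2380 − 1) = 55.21 K.
ΔU = (4)(12.47)(55.21) = 2754 J.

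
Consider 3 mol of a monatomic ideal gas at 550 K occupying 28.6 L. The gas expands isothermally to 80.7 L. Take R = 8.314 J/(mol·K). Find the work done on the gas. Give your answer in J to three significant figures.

Isothermal: W = nRT ln(V₂/V₁).
W = (3)(8.314)(550) × ln(80.7/28.6)
  = 13718 × 1.037
W_by_gas = 14230 J; work on gas = −W_by = -14230 J.

W ≈ -14200 J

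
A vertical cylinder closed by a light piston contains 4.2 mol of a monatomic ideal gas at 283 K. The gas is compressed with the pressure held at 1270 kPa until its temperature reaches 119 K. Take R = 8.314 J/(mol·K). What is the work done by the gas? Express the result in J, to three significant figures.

Isobaric: W = P ΔV = nR ΔT.
W = (4.2)(8.314)(119 − 283) = -5727 J.

W ≈ -5730 J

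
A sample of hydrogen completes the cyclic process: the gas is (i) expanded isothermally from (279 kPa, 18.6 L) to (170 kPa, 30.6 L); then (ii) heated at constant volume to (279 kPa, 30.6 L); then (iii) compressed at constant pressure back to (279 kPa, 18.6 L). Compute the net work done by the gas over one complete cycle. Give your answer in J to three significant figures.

Leg (i): W = PᵢVᵢ ln(V_f/Vᵢ) = (5189) ln(30.6/18.6) = 2583 J.
Leg (ii): W = 0.
Leg (iii): W = PΔV = (279)(18.6 − 30.6) = -3348 J.
W_net = 2583 − 3348 = -764.5 J.

W_net ≈ -765 J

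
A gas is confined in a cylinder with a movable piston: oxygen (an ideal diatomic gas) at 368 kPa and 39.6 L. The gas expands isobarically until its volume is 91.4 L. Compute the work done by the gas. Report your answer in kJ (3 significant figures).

W ≈ 19.1 kJ

Isobaric: W = P ΔV.
W = (368 kPa)(91.4 − 39.6 L) = (368)(51.8) = 19062 J.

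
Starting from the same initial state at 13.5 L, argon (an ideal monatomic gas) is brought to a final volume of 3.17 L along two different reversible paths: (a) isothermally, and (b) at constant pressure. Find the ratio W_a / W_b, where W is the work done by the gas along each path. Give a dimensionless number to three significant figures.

Path (a) isothermal: W = P₁V₁ ln(V₂/V₁) → W_a/(P₁V₁) = -1.449.
Path (b) isobaric: W = P₁(V₂ − V₁) → W_b/(P₁V₁) = -0.7652.
W_a / W_b = -1.449 / -0.7652 = 1.894.

W_a / W_b ≈ 1.89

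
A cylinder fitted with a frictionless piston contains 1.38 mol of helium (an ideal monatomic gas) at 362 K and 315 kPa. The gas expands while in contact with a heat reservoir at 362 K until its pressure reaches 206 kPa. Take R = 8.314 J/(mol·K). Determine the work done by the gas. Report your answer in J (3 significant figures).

W ≈ 1760 J

Isothermal process: W = nRT ln(V₂/V₁) = nRT ln(P₁/P₂).
W = (1.38)(8.314)(362) × ln(315/206)
  = 4153 × ln(1.529) = 4153 × 0.4247
W_by_gas = 1764 J.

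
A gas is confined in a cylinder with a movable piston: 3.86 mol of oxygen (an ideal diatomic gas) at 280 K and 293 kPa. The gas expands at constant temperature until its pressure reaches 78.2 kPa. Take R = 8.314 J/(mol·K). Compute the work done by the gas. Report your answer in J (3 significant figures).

W ≈ 11900 J

Isothermal process: W = nRT ln(V₂/V₁) = nRT ln(P₁/P₂).
W = (3.86)(8.314)(280) × ln(293/78.2)
  = 8986 × ln(3.747) = 8986 × 1.321
W_by_gas = 11869 J.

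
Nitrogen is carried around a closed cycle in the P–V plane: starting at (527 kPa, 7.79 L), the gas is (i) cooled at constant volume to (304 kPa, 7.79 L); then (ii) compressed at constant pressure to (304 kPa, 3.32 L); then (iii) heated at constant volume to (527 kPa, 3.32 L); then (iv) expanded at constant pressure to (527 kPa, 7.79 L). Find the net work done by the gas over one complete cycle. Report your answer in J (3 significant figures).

Constant-volume legs do no work.
W(ii) = (304)(3.32 − 7.79) = -1359 J; W(iv) = (527)(7.79 − 3.32) = 2356 J.
W_net = -1359 + 2356 = 996.8 J (the clockwise enclosed area).

W_net ≈ 997 J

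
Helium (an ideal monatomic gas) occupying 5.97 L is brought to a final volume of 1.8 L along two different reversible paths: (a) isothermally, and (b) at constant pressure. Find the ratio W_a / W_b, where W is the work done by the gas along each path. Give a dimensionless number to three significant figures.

Path (a) isothermal: W = P₁V₁ ln(V₂/V₁) → W_a/(P₁V₁) = -1.199.
Path (b) isobaric: W = P₁(V₂ − V₁) → W_b/(P₁V₁) = -0.6985.
W_a / W_b = -1.199 / -0.6985 = 1.716.

W_a / W_b ≈ 1.72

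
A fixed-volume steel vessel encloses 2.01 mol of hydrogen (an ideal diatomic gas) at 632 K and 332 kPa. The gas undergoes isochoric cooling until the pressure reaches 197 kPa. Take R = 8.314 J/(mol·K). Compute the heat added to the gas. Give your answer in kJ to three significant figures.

Constant volume ⇒ W = 0, so Q = ΔU = nCᵥΔT with Cᵥ = 5R/2 = 20.79 J/(mol·K).
At constant V, T₂/T₁ = P₂/P₁ ⇒ ΔT = T₁(P₂/P₁ − 1) = 632·(197/332 − 1) = -257 K.
ΔU = (2.01)(20.79)(-257) = -10736 J.

Q ≈ -10.7 kJ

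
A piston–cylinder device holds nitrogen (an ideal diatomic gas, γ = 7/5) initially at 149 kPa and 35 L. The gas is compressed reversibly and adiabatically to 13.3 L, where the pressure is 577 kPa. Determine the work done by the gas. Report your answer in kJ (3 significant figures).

W ≈ -6.15 kJ

Adiabatic: W = (P₁V₁ − P₂V₂)/(γ − 1) with γ = 7/5.
P₁V₁ = 5215 J, P₂V₂ = 7674 J.
W = (5215 − 7674) / 0.4 = -6148 J.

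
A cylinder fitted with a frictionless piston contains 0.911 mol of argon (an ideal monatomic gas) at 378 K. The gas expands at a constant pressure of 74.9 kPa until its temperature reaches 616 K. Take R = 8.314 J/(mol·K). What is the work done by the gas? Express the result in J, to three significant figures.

W ≈ 1800 J

Isobaric: W = P ΔV = nR ΔT.
W = (0.911)(8.314)(616 − 378) = 1803 J.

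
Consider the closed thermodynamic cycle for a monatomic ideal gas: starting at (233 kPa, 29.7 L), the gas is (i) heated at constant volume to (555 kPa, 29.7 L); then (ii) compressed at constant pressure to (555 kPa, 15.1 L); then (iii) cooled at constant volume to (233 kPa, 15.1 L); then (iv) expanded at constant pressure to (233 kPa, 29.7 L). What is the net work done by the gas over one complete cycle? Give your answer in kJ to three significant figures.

Constant-volume legs do no work.
W(ii) = (555)(15.1 − 29.7) = -8103 J; W(iv) = (233)(29.7 − 15.1) = 3402 J.
W_net = -8103 + 3402 = -4701 J (the counter-clockwise enclosed area).

W_net ≈ -4.70 kJ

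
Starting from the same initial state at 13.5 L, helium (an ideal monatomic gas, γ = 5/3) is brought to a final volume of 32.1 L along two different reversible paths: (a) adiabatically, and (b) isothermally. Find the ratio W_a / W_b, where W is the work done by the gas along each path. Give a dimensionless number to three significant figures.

W_a / W_b ≈ 0.760

Path (a) adiabatic: W = P₁V₁(1 − (V₁/V₂)^(γ−1))/(γ−1) → W_a/(P₁V₁) = 0.658.
Path (b) isothermal: W = P₁V₁ ln(V₂/V₁) → W_b/(P₁V₁) = 0.8662.
W_a / W_b = 0.658 / 0.8662 = 0.7597.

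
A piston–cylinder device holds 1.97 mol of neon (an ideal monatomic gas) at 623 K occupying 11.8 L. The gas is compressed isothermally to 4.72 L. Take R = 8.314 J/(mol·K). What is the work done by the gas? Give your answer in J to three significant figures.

Isothermal: W = nRT ln(V₂/V₁).
W = (1.97)(8.314)(623) × ln(4.72/11.8)
  = 10204 × -0.9163
W_by_gas = -9350 J.

W ≈ -9350 J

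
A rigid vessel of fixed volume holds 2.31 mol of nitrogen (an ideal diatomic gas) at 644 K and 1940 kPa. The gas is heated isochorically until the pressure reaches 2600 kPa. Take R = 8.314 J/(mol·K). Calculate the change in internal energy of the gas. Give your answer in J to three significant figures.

Constant volume ⇒ W = 0, so Q = ΔU = nCᵥΔT with Cᵥ = 5R/2 = 20.79 J/(mol·K).
At constant V, T₂/T₁ = P₂/P₁ ⇒ ΔT = T₁(P₂/P₁ − 1) = 644·(2600/1940 − 1) = 219.1 K.
ΔU = (2.31)(20.79)(219.1) = 10519 J.

ΔU ≈ 10500 J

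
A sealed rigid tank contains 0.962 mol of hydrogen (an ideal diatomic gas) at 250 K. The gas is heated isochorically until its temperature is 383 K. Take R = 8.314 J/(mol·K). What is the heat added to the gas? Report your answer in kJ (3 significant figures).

Constant volume ⇒ W = 0, so Q = ΔU = nCᵥΔT with Cᵥ = 5R/2 = 20.79 J/(mol·K).
ΔU = (0.962)(20.79)(383 − 250) = 2659 J.

Q ≈ 2.66 kJ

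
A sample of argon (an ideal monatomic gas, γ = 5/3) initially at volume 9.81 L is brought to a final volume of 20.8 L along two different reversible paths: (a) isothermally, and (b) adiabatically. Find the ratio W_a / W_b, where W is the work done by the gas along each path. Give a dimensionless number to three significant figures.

Path (a) isothermal: W = P₁V₁ ln(V₂/V₁) → W_a/(P₁V₁) = 0.7516.
Path (b) adiabatic: W = P₁V₁(1 − (V₁/V₂)^(γ−1))/(γ−1) → W_b/(P₁V₁) = 0.5911.
W_a / W_b = 0.7516 / 0.5911 = 1.271.

W_a / W_b ≈ 1.27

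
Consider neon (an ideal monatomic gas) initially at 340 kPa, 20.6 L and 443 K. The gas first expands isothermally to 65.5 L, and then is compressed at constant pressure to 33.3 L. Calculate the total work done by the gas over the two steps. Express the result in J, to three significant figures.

Step 1 (isothermal): W = P₁V₁ ln(V₂/V₁) = (7004) ln(65.5/20.6) = 8102 J.
After step 1: P = 106.9 kPa, V = 65.5 L, T = 443 K.
Step 2 (isobaric): W = PΔV = (106.9 kPa)(33.3 − 65.5 L) = -3443 J.
W_total = 8102 − 3443 = 4659 J.

W_total ≈ 4660 J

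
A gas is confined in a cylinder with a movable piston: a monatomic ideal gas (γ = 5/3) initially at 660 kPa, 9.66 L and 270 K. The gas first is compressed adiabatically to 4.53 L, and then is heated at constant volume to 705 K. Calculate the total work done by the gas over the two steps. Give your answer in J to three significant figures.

W_total ≈ -6280 J

Step 1 (adiabatic): W = (P₁V₁ − P₂V₂)/(γ−1) = (6376 − 10563)/0.667 = -6281 J.
Step 2 (isochoric): W = 0 (constant volume).
W_total = -6281 + 0 = -6281 J.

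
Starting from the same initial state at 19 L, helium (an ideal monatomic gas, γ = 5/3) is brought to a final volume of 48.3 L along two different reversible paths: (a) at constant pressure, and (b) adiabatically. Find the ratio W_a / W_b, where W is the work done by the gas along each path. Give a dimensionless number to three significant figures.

W_a / W_b ≈ 2.22

Path (a) isobaric: W = P₁(V₂ − V₁) → W_a/(P₁V₁) = 1.542.
Path (b) adiabatic: W = P₁V₁(1 − (V₁/V₂)^(γ−1))/(γ−1) → W_b/(P₁V₁) = 0.6947.
W_a / W_b = 1.542 / 0.6947 = 2.22.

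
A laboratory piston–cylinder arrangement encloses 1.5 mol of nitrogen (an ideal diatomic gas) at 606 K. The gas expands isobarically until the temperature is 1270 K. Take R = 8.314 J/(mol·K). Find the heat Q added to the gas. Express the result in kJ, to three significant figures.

Isobaric: W = nRΔT = (1.5)(8.314)(664) = 8281 J.
ΔU = nCᵥΔT with Cᵥ = 5R/2: ΔU = (1.5)(20.79)(664) = 20702 J.
Q = ΔU + W = 20702 + 8281 = 28983 J.

Q ≈ 29.0 kJ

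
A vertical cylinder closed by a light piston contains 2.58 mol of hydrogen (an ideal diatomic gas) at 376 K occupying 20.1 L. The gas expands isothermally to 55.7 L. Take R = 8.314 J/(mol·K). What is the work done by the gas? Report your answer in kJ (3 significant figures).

W ≈ 8.22 kJ

Isothermal: W = nRT ln(V₂/V₁).
W = (2.58)(8.314)(376) × ln(55.7/20.1)
  = 8065 × 1.019
W_by_gas = 8221 J.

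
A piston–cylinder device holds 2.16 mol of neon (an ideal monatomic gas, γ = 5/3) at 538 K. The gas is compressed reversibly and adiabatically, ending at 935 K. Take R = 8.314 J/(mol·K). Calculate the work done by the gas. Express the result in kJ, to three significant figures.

W ≈ -10.7 kJ

Adiabatic ⇒ Q = 0, so W_by = −ΔU = nCᵥ(T₁ − T₂).
Cᵥ = 3R/2 = 12.47 J/(mol·K).
W = (2.16)(12.47)(538 − 935) = -10694 J.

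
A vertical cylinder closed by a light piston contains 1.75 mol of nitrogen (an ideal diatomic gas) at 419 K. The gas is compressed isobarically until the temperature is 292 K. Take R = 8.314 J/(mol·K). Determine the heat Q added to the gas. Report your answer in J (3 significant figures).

Isobaric: W = nRΔT = (1.75)(8.314)(-127) = -1848 J.
ΔU = nCᵥΔT with Cᵥ = 5R/2: ΔU = (1.75)(20.79)(-127) = -4619 J.
Q = ΔU + W = -4619 − 1848 = -6467 J.

Q ≈ -6470 J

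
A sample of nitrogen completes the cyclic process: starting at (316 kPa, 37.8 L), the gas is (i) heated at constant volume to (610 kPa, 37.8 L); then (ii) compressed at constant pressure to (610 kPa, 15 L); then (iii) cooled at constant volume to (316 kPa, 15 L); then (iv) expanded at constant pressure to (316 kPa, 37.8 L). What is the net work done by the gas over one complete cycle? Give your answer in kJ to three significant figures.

W_net ≈ -6.70 kJ

Constant-volume legs do no work.
W(ii) = (610)(15 − 37.8) = -13908 J; W(iv) = (316)(37.8 − 15) = 7205 J.
W_net = -13908 + 7205 = -6703 J (the counter-clockwise enclosed area).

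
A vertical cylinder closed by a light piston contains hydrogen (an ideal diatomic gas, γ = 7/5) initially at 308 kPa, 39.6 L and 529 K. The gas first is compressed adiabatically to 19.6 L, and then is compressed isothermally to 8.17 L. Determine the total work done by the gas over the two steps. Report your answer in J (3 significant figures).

Step 1 (adiabatic): W = (P₁V₁ − P₂V₂)/(γ−1) = (12197 − 16159)/0.4 = -9906 J.
After step 1: P = 824.5 kPa, V = 19.6 L, T = 700.9 K.
Step 2 (isothermal): W = P₁V₁ ln(V₂/V₁) = (16159) ln(8.17/19.6) = -14140 J.
W_total = -9906 − 14140 = -24046 J.

W_total ≈ -24000 J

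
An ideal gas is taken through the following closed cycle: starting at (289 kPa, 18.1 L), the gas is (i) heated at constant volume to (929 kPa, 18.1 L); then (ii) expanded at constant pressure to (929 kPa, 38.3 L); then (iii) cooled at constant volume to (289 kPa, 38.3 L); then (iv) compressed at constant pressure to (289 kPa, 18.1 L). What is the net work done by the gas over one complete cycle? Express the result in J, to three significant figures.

W_net ≈ 12900 J

Constant-volume legs do no work.
W(ii) = (929)(38.3 − 18.1) = 18766 J; W(iv) = (289)(18.1 − 38.3) = -5838 J.
W_net = 18766 − 5838 = 12928 J (the clockwise enclosed area).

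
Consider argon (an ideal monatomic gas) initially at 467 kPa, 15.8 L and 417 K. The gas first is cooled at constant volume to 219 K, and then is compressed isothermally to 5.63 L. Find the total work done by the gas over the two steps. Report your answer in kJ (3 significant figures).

Step 1 (isochoric): W = 0 (constant volume).
After step 1: P = 245.3 kPa (V unchanged).
Step 2 (isothermal): W = P₁V₁ ln(V₂/V₁) = (3875) ln(5.63/15.8) = -3999 J.
W_total = 0 − 3999 = -3999 J.

W_total ≈ -4.00 kJ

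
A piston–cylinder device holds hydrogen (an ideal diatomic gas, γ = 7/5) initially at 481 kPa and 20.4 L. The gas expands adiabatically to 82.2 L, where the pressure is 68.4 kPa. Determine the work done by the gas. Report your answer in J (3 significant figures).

Adiabatic: W = (P₁V₁ − P₂V₂)/(γ − 1) with γ = 7/5.
P₁V₁ = 9812 J, P₂V₂ = 5622 J.
W = (9812 − 5622) / 0.4 = 10475 J.

W ≈ 10500 J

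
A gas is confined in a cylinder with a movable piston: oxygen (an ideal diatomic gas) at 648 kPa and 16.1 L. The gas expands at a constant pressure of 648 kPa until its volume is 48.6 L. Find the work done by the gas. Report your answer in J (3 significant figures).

W ≈ 21100 J

Isobaric: W = P ΔV.
W = (648 kPa)(48.6 − 16.1 L) = (648)(32.5) = 21060 J.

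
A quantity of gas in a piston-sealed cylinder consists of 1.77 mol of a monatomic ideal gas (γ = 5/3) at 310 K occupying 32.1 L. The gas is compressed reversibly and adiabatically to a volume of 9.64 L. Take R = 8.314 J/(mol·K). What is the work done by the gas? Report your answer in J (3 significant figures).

Adiabatic: TV^(γ−1) = const with γ = 5/3.
T₂ = T₁ (V₁/V₂)^(γ−1) = 310 × (32.1/9.64)^0.667 = 310 × 2.23 = 691.3 K.
W_by = nCᵥ(T₁ − T₂) = (1.77)(12.47)(310 − 691.3) = -8416 J.

W ≈ -8420 J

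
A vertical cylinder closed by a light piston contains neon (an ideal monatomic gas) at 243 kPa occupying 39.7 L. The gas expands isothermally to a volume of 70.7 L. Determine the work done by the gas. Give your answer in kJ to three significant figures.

W ≈ 5.57 kJ

Isothermal: W = nRT ln(V₂/V₁) = P₁V₁ ln(V₂/V₁).
P₁V₁ = (243 kPa)(39.7 L) = 9647 J.
W = 9647 × ln(70.7/39.7) = 9647 × 0.5771
W_by_gas = 5567 J.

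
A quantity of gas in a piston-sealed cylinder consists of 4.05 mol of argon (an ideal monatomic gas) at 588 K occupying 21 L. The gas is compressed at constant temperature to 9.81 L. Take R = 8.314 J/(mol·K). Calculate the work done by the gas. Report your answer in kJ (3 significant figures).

W ≈ -15.1 kJ

Isothermal: W = nRT ln(V₂/V₁).
W = (4.05)(8.314)(588) × ln(9.81/21)
  = 19799 × -0.7611
W_by_gas = -15069 J.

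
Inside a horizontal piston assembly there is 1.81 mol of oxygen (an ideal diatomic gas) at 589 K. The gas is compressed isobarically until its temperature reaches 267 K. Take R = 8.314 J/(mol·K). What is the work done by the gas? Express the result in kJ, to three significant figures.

Isobaric: W = P ΔV = nR ΔT.
W = (1.81)(8.314)(267 − 589) = -4846 J.

W ≈ -4.85 kJ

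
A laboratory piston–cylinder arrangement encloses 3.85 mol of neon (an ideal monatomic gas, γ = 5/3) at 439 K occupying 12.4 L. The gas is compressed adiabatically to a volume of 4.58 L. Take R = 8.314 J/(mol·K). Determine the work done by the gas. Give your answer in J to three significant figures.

W ≈ -19900 J

Adiabatic: TV^(γ−1) = const with γ = 5/3.
T₂ = T₁ (V₁/V₂)^(γ−1) = 439 × (12.4/4.58)^0.667 = 439 × 1.943 = 852.8 K.
W_by = nCᵥ(T₁ − T₂) = (3.85)(12.47)(439 − 852.8) = -19867 J.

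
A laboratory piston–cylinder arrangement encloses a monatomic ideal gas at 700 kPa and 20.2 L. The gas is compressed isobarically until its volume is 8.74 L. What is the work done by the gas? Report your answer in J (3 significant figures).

Isobaric: W = P ΔV.
W = (700 kPa)(8.74 − 20.2 L) = (700)(-11.46) = -8022 J.

W ≈ -8020 J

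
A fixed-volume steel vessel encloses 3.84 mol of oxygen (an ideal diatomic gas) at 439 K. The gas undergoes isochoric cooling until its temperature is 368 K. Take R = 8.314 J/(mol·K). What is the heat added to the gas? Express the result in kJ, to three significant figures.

Constant volume ⇒ W = 0, so Q = ΔU = nCᵥΔT with Cᵥ = 5R/2 = 20.79 J/(mol·K).
ΔU = (3.84)(20.79)(368 − 439) = -5667 J.

Q ≈ -5.67 kJ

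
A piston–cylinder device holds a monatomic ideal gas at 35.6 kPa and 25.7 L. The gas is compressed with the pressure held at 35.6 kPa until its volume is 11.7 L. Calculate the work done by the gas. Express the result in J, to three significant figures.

Isobaric: W = P ΔV.
W = (35.6 kPa)(11.7 − 25.7 L) = (35.6)(-14) = -498.4 J.

W ≈ -498 J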